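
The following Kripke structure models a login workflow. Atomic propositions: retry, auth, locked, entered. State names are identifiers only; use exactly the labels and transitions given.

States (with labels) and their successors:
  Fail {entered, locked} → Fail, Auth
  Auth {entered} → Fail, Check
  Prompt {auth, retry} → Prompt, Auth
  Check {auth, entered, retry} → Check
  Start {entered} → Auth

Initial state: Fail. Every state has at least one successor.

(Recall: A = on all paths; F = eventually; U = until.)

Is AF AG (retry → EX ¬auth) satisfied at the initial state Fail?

States satisfying AG (retry → EX ¬auth): ∅.
States satisfying AF AG (retry → EX ¬auth): ∅.
There is a path from Fail along which AG (retry → EX ¬auth) never holds.
Fail ∉ Sat(AF AG (retry → EX ¬auth)).

Does not hold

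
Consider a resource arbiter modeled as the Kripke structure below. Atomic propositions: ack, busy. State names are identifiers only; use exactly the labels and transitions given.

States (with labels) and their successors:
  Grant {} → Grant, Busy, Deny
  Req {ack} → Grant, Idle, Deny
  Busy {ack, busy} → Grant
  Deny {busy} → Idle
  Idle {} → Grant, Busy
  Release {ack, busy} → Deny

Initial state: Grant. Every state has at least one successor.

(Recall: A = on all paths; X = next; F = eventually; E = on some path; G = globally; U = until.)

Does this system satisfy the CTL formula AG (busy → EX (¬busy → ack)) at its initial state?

States satisfying busy → EX (¬busy → ack): {Grant, Req, Idle, Release}.
States satisfying AG (busy → EX (¬busy → ack)): ∅.
Busy is reachable from Grant and violates busy → EX (¬busy → ack), so AG fails at Grant.
Grant ∉ Sat(AG (busy → EX (¬busy → ack))).

Violated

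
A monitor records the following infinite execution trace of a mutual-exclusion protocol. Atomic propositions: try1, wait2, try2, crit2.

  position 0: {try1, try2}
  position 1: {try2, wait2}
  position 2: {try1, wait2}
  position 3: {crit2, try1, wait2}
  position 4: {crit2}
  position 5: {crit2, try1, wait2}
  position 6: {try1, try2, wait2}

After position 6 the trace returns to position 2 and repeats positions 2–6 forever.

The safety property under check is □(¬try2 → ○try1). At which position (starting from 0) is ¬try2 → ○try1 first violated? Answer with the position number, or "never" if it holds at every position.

Check ¬try2 → ○try1 at each position in order: 0 ✓, 1 ✓, 2 ✓.
At position 3 the labels are {crit2, try1, wait2} and the next position 4 has {crit2}, so ¬try2 → ○try1 is false there. This is the first violation.

3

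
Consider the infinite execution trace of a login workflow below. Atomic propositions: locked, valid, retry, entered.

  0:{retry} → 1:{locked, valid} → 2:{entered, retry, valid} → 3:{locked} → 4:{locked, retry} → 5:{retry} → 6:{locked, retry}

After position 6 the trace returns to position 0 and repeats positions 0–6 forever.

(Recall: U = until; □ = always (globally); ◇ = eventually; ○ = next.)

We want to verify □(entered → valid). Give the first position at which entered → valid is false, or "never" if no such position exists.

never

entered → valid holds at every position 0..6, and those are all the positions the trace ever visits, so the invariant □(entered → valid) is never violated.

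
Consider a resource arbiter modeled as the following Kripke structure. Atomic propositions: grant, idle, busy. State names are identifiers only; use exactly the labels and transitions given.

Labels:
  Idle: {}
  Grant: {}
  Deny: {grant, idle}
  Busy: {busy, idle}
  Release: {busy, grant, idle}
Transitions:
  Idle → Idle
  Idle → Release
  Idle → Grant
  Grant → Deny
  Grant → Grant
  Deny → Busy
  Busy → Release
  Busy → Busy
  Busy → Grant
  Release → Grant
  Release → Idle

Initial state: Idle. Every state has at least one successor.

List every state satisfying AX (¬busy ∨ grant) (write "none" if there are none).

{Idle, Grant, Release}

States satisfying ¬busy ∨ grant: {Idle, Grant, Deny, Release}.
States satisfying AX (¬busy ∨ grant): {Idle, Grant, Release}.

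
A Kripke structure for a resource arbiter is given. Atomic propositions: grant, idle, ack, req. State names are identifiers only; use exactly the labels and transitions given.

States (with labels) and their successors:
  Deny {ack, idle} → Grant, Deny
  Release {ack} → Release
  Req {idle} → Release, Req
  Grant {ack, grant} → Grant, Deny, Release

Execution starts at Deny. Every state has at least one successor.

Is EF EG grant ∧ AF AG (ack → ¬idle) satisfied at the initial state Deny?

States satisfying EG grant: {Grant}.
States satisfying EF EG grant: {Deny, Grant}.
States satisfying AG (ack → ¬idle): {Release, Req}.
States satisfying AF AG (ack → ¬idle): {Release, Req}.
States satisfying EF EG grant ∧ AF AG (ack → ¬idle): ∅.
Deny ∉ Sat(EF EG grant ∧ AF AG (ack → ¬idle)).

No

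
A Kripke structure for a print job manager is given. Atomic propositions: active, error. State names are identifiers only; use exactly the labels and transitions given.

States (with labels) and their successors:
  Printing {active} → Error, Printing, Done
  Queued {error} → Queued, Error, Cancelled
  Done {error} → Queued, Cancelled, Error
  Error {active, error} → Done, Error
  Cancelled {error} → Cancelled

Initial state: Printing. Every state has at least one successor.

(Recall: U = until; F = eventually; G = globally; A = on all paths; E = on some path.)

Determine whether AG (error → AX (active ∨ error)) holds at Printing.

Yes

States satisfying error → AX (active ∨ error): {Printing, Queued, Done, Error, Cancelled}.
States satisfying AG (error → AX (active ∨ error)): {Printing, Queued, Done, Error, Cancelled}.
Every state reachable from Printing satisfies error → AX (active ∨ error).
Printing ∈ Sat(AG (error → AX (active ∨ error))).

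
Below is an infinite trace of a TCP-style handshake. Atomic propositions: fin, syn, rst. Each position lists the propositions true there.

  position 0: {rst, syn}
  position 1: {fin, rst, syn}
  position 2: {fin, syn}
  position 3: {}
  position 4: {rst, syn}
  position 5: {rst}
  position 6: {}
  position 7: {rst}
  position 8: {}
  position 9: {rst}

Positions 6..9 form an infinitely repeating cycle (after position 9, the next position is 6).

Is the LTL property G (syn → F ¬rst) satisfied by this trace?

Holds

syn → F ¬rst holds at every position 0..9, and those are all positions ever visited, so G (syn → F ¬rst) holds.
Positions where syn holds: 0, 1, 2, 4.
Check F ¬rst at each: 0→ok, 1→ok, 2→ok, 4→ok.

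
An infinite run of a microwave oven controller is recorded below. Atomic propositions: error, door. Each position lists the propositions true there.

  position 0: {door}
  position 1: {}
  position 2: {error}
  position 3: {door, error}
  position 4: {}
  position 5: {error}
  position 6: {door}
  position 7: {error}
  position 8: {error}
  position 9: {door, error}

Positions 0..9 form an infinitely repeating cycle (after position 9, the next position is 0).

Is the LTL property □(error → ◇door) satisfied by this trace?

Satisfied

error → ◇door holds at every position 0..9, and those are all positions ever visited, so □(error → ◇door) holds.
Positions where error holds: 2, 3, 5, 7, 8, 9.
Check ◇door at each: 2→ok, 3→ok, 5→ok, 7→ok, 8→ok, 9→ok.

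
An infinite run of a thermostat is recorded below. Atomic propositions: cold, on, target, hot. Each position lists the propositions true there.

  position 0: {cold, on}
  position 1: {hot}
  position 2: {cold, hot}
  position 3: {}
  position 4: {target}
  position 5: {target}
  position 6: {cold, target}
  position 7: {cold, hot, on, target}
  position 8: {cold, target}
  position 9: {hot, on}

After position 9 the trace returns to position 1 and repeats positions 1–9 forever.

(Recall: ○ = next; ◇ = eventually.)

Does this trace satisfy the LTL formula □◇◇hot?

◇◇hot holds at every position 0..9, and those are all positions ever visited, so □◇◇hot holds.

Satisfied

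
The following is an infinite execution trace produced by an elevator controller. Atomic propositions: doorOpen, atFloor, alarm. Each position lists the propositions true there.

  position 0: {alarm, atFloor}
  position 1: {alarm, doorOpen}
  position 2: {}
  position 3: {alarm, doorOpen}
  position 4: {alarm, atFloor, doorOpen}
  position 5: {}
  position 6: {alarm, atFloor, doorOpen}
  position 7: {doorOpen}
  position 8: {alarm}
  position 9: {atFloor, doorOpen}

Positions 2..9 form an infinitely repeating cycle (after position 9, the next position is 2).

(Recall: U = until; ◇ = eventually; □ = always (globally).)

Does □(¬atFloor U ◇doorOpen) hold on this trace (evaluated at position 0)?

Yes

¬atFloor U ◇doorOpen holds at every position 0..9, and those are all positions ever visited, so □(¬atFloor U ◇doorOpen) holds.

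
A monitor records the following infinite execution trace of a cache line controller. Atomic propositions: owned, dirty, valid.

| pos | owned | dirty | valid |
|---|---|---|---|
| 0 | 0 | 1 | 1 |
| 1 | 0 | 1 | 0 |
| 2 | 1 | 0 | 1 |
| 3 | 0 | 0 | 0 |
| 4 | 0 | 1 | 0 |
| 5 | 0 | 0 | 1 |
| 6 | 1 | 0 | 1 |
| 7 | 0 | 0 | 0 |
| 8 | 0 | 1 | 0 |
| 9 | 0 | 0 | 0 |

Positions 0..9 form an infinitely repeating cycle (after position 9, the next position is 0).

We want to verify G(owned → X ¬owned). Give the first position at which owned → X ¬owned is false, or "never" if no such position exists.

never

owned → X ¬owned holds at every position 0..9, and those are all the positions the trace ever visits, so the invariant G(owned → X ¬owned) is never violated.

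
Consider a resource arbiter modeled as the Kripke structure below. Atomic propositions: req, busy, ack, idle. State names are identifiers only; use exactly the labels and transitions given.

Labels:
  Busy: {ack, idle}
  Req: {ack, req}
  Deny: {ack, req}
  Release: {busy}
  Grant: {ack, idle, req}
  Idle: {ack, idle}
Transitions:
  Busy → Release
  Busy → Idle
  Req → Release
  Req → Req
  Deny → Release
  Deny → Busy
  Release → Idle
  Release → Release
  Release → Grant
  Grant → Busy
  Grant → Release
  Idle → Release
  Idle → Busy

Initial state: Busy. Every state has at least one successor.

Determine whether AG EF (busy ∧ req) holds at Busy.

States satisfying EF (busy ∧ req): ∅.
States satisfying AG EF (busy ∧ req): ∅.
Busy is reachable from Busy and violates EF (busy ∧ req), so AG fails at Busy.
Busy ∉ Sat(AG EF (busy ∧ req)).

Does not hold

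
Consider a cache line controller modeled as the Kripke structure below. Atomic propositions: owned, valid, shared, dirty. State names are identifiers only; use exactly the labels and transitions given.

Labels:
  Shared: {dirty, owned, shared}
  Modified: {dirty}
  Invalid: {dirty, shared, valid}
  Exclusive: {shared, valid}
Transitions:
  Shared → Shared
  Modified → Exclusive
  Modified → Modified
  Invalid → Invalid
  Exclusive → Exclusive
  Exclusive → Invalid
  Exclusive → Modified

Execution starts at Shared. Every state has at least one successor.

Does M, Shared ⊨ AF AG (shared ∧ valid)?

States satisfying AG (shared ∧ valid): {Invalid}.
States satisfying AF AG (shared ∧ valid): {Invalid}.
There is a path from Shared along which AG (shared ∧ valid) never holds.
Shared ∉ Sat(AF AG (shared ∧ valid)).

Does not hold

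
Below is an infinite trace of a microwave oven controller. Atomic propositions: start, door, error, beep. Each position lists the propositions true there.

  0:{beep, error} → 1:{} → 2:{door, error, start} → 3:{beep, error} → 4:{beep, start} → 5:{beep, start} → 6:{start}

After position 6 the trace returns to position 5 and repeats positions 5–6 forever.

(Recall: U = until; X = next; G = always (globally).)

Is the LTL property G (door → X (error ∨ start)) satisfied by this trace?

door → X (error ∨ start) holds at every position 0..6, and those are all positions ever visited, so G (door → X (error ∨ start)) holds.
Positions where door holds: 2.
Check X (error ∨ start) at each: 2→ok.

Yes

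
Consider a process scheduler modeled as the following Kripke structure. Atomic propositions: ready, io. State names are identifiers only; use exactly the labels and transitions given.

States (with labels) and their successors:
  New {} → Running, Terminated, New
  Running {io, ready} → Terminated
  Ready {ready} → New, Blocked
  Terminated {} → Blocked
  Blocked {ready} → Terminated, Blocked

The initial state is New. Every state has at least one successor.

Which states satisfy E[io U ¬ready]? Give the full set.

States satisfying io: {Running}.
States satisfying ¬ready: {New, Terminated}.
States satisfying E[io U ¬ready]: {New, Running, Terminated}.

{New, Running, Terminated}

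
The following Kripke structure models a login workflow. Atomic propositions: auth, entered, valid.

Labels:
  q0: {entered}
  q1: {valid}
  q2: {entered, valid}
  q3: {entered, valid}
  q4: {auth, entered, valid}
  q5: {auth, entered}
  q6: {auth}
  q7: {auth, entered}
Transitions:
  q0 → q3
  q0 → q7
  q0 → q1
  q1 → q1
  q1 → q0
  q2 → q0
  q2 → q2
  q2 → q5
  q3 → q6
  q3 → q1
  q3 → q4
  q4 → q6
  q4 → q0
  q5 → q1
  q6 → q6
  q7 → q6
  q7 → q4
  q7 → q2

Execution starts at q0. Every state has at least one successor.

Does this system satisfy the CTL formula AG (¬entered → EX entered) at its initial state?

Violated

States satisfying ¬entered → EX entered: {q0, q1, q2, q3, q4, q5, q7}.
States satisfying AG (¬entered → EX entered): ∅.
q6 is reachable from q0 and violates ¬entered → EX entered, so AG fails at q0.
q0 ∉ Sat(AG (¬entered → EX entered)).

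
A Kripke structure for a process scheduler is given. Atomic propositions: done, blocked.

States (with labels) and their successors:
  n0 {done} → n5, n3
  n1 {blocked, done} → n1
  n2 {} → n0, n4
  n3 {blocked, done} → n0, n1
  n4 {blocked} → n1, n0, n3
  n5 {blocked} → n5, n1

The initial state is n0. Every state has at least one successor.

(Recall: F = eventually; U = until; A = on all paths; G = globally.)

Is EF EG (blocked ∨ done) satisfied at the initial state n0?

States satisfying EG (blocked ∨ done): {n0, n1, n3, n4, n5}.
States satisfying EF EG (blocked ∨ done): {n0, n1, n2, n3, n4, n5}.
Some path from n0 reaches a state where EG (blocked ∨ done) holds.
n0 ∈ Sat(EF EG (blocked ∨ done)).

Yes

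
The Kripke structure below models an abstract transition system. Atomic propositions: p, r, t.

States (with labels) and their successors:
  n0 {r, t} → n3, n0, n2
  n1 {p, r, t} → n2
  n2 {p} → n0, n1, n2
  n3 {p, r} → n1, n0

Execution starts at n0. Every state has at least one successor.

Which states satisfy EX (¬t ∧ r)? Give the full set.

States satisfying ¬t ∧ r: {n3}.
States satisfying EX (¬t ∧ r): {n0}.

{n0}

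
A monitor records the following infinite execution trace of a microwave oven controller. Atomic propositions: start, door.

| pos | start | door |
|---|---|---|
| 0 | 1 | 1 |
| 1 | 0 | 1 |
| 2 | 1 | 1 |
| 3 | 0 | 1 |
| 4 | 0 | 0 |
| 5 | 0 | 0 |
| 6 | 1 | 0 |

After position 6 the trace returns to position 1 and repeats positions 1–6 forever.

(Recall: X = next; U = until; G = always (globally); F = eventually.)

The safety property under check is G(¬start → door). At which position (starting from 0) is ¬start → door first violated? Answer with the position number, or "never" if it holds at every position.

4

Check ¬start → door at each position in order: 0 ✓, 1 ✓, 2 ✓, 3 ✓.
At position 4 the labels are {}, so ¬start → door is false there. This is the first violation.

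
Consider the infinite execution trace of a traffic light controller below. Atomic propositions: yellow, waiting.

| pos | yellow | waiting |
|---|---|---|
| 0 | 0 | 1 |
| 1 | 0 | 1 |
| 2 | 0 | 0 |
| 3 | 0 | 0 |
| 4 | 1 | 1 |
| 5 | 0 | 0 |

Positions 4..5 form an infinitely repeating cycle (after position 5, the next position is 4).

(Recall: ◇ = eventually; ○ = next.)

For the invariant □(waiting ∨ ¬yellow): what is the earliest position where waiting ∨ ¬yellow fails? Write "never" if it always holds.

never

waiting ∨ ¬yellow holds at every position 0..5, and those are all the positions the trace ever visits, so the invariant □(waiting ∨ ¬yellow) is never violated.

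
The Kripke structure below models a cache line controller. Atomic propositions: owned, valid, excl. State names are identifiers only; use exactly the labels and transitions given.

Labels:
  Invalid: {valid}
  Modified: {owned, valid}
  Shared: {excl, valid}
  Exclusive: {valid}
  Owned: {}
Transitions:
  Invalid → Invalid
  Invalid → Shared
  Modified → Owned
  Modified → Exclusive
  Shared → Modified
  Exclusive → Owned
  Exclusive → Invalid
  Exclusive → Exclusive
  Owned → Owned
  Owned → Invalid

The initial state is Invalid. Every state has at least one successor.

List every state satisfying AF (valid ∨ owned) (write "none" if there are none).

States satisfying valid ∨ owned: {Invalid, Modified, Shared, Exclusive}.
States satisfying AF (valid ∨ owned): {Invalid, Modified, Shared, Exclusive}.

{Invalid, Modified, Shared, Exclusive}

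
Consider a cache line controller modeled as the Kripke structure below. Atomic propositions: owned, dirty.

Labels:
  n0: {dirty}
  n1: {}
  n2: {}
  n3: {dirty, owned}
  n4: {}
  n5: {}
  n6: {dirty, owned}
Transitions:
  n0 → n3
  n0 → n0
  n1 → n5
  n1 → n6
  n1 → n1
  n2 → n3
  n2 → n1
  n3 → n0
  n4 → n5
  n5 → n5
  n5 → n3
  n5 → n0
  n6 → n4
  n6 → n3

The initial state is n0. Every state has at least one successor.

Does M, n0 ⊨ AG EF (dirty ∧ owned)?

States satisfying EF (dirty ∧ owned): {n0, n1, n2, n3, n4, n5, n6}.
States satisfying AG EF (dirty ∧ owned): {n0, n1, n2, n3, n4, n5, n6}.
Every state reachable from n0 satisfies EF (dirty ∧ owned).
n0 ∈ Sat(AG EF (dirty ∧ owned)).

Holds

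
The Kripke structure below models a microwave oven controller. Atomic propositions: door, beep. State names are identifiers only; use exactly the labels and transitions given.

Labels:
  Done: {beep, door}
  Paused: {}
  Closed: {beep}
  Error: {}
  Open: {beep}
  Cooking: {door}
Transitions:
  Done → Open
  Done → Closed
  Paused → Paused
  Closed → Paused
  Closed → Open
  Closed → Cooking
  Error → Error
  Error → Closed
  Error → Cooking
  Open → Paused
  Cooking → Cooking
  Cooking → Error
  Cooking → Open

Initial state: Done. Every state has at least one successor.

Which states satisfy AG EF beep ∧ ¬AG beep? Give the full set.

States satisfying EF beep: {Done, Closed, Error, Open, Cooking}.
States satisfying AG EF beep: ∅.
States satisfying beep: {Done, Closed, Open}.
States satisfying AG beep: ∅.
States satisfying ¬AG beep: {Done, Paused, Closed, Error, Open, Cooking}.
States satisfying AG EF beep ∧ ¬AG beep: ∅.

none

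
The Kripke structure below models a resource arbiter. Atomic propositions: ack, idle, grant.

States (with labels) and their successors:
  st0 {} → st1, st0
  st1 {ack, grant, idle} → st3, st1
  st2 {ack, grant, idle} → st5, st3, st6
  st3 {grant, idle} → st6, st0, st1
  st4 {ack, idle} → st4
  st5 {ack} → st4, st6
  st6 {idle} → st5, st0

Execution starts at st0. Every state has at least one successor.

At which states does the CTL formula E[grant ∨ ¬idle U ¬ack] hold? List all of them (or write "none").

{st0, st1, st2, st3, st5, st6}

States satisfying grant ∨ ¬idle: {st0, st1, st2, st3, st5}.
States satisfying ¬ack: {st0, st3, st6}.
States satisfying E[grant ∨ ¬idle U ¬ack]: {st0, st1, st2, st3, st5, st6}.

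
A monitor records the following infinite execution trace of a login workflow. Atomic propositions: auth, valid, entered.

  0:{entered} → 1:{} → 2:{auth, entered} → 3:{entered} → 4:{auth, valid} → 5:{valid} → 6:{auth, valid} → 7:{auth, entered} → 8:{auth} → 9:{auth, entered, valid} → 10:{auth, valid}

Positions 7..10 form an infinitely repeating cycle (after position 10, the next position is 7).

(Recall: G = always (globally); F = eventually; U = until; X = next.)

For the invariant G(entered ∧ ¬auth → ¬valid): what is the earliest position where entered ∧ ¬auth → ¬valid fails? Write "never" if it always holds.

never

entered ∧ ¬auth → ¬valid holds at every position 0..10, and those are all the positions the trace ever visits, so the invariant G(entered ∧ ¬auth → ¬valid) is never violated.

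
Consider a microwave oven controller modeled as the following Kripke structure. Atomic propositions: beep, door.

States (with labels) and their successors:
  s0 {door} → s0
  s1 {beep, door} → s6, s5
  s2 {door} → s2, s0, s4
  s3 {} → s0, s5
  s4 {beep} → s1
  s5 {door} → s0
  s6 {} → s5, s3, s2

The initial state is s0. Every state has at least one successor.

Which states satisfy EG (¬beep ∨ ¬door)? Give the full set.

States satisfying ¬beep ∨ ¬door: {s0, s2, s3, s4, s5, s6}.
States satisfying EG (¬beep ∨ ¬door): {s0, s2, s3, s5, s6}.

{s0, s2, s3, s5, s6}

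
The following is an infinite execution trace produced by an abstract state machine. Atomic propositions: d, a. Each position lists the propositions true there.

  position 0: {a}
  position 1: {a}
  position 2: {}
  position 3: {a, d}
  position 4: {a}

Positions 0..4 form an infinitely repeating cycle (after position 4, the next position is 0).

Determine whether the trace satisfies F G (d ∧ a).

G (d ∧ a) is false at every position 0..4, so it never becomes true and F G (d ∧ a) fails.

Violated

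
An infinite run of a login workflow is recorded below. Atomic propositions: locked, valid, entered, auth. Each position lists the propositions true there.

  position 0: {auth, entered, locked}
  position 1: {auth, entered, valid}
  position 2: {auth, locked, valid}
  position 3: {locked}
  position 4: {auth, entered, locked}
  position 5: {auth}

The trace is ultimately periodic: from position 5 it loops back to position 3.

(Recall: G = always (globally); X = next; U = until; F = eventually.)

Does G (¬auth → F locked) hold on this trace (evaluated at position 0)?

Satisfied

¬auth → F locked holds at every position 0..5, and those are all positions ever visited, so G (¬auth → F locked) holds.
Positions where ¬auth holds: 3.
Check F locked at each: 3→ok.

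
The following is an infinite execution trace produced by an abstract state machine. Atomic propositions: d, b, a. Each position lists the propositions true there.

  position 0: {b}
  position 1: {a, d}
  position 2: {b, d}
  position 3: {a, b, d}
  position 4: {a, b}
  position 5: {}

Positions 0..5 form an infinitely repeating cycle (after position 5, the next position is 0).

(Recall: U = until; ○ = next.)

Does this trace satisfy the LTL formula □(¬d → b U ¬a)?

Satisfied

¬d → b U ¬a holds at every position 0..5, and those are all positions ever visited, so □(¬d → b U ¬a) holds.
Positions where ¬d holds: 0, 4, 5.
Check b U ¬a at each: 0→ok, 4→ok, 5→ok.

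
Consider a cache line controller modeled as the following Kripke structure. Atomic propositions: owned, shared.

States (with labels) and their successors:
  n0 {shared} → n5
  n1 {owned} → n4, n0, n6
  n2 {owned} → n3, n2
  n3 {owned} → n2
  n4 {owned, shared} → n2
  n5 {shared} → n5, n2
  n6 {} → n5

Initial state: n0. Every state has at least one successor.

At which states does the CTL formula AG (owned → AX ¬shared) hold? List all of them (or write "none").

{n0, n2, n3, n4, n5, n6}

States satisfying owned → AX ¬shared: {n0, n2, n3, n4, n5, n6}.
States satisfying AG (owned → AX ¬shared): {n0, n2, n3, n4, n5, n6}.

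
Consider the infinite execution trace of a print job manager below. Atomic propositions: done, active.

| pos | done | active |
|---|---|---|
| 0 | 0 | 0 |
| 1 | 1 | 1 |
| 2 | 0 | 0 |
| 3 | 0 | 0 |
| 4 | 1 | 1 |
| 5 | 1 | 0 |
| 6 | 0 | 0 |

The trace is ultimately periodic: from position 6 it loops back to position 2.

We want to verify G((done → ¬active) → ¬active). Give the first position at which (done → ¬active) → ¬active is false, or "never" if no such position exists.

never

(done → ¬active) → ¬active holds at every position 0..6, and those are all the positions the trace ever visits, so the invariant G((done → ¬active) → ¬active) is never violated.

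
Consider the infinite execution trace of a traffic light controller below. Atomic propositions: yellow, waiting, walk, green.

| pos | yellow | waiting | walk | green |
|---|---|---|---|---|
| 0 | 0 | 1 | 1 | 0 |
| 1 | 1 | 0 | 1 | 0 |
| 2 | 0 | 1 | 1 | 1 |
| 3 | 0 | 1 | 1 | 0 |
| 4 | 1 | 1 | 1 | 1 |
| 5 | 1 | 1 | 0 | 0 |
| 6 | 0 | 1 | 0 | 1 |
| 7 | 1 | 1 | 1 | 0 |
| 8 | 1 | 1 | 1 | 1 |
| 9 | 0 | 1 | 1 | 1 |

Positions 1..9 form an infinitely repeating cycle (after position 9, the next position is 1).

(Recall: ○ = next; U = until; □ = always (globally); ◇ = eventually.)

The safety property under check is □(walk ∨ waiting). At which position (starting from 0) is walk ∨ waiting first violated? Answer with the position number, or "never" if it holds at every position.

walk ∨ waiting holds at every position 0..9, and those are all the positions the trace ever visits, so the invariant □(walk ∨ waiting) is never violated.

never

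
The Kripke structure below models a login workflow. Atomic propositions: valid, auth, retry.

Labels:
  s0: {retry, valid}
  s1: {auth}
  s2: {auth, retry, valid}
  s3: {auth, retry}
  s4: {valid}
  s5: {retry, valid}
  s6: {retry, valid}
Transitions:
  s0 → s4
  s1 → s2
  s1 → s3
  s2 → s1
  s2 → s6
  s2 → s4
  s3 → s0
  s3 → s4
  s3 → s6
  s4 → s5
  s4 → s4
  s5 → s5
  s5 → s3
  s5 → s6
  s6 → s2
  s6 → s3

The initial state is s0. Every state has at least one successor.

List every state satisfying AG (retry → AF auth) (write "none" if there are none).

States satisfying retry → AF auth: {s1, s2, s3, s4, s6}.
States satisfying AG (retry → AF auth): ∅.

none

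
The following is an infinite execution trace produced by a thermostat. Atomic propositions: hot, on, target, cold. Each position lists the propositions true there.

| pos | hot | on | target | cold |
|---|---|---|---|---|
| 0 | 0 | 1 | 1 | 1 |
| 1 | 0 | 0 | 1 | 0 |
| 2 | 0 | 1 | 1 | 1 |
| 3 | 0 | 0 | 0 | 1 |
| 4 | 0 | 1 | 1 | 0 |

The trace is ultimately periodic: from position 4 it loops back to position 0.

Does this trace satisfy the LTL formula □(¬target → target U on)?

Violated

¬target → target U on must hold at every position from 0 onward. It fails at position 3, so □(¬target → target U on) is false.
Positions where ¬target holds: 3.
Check target U on at each: 3→fails.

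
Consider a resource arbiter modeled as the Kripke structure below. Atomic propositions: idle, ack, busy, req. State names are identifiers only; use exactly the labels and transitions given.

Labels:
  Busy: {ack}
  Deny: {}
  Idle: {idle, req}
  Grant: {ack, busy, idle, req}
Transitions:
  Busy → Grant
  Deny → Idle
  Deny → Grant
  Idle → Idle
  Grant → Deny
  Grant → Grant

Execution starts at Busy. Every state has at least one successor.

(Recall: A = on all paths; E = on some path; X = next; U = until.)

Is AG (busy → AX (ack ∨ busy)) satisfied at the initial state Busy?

States satisfying busy → AX (ack ∨ busy): {Busy, Deny, Idle}.
States satisfying AG (busy → AX (ack ∨ busy)): {Idle}.
Grant is reachable from Busy and violates busy → AX (ack ∨ busy), so AG fails at Busy.
Busy ∉ Sat(AG (busy → AX (ack ∨ busy))).

Violated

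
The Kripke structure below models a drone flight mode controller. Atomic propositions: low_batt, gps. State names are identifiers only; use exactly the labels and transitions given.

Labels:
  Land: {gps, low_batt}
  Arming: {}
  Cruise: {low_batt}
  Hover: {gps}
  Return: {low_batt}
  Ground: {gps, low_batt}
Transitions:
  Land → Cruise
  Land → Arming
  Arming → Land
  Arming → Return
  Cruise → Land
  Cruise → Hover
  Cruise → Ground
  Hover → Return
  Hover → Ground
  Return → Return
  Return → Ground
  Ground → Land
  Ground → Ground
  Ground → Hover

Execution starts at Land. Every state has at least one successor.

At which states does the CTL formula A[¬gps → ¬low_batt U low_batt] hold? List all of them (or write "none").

{Land, Arming, Cruise, Hover, Return, Ground}

States satisfying ¬gps → ¬low_batt: {Land, Arming, Hover, Ground}.
States satisfying low_batt: {Land, Cruise, Return, Ground}.
States satisfying A[¬gps → ¬low_batt U low_batt]: {Land, Arming, Cruise, Hover, Return, Ground}.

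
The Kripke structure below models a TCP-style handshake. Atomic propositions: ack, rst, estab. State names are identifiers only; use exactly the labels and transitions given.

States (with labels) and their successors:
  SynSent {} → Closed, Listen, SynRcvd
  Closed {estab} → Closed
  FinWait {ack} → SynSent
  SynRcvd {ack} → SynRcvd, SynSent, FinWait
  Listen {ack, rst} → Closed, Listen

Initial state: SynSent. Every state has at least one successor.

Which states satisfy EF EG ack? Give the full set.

{SynSent, FinWait, SynRcvd, Listen}

States satisfying EG ack: {SynRcvd, Listen}.
States satisfying EF EG ack: {SynSent, FinWait, SynRcvd, Listen}.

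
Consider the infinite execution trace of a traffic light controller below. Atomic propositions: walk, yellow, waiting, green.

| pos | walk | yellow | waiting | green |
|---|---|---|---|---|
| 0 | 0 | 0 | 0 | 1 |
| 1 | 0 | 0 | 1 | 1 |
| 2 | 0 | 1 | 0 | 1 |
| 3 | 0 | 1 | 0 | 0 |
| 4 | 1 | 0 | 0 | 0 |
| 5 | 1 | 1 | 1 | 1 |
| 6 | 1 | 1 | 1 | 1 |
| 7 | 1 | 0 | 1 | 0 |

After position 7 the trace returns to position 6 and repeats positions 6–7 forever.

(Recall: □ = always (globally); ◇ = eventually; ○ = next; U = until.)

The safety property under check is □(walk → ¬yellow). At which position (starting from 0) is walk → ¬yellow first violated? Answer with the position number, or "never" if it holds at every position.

5

Check walk → ¬yellow at each position in order: 0 ✓, 1 ✓, 2 ✓, 3 ✓, 4 ✓.
At position 5 the labels are {green, waiting, walk, yellow}, so walk → ¬yellow is false there. This is the first violation.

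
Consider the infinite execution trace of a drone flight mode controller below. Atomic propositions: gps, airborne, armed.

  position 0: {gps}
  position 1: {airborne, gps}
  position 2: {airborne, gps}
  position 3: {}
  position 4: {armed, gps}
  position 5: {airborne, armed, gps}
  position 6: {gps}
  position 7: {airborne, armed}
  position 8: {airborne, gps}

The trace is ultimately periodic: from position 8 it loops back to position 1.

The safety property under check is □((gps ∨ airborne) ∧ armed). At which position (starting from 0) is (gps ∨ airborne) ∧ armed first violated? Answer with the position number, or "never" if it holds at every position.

0

At position 0 the labels are {gps}, so (gps ∨ airborne) ∧ armed is false there. This is the first violation.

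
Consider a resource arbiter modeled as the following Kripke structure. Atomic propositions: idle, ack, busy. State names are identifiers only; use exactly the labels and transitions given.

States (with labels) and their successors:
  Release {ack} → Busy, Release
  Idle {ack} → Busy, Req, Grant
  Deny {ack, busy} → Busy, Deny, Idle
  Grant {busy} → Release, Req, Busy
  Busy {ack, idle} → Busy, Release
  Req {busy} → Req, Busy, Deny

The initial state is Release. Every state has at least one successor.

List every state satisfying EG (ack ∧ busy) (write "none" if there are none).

{Deny}

States satisfying ack ∧ busy: {Deny}.
States satisfying EG (ack ∧ busy): {Deny}.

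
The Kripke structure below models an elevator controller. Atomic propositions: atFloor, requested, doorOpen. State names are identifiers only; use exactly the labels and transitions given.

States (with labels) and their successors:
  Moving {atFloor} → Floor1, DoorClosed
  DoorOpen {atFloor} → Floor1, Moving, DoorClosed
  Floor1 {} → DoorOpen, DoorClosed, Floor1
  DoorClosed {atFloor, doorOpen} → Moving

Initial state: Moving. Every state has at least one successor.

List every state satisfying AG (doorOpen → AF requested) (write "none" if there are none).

none

States satisfying doorOpen → AF requested: {Moving, DoorOpen, Floor1}.
States satisfying AG (doorOpen → AF requested): ∅.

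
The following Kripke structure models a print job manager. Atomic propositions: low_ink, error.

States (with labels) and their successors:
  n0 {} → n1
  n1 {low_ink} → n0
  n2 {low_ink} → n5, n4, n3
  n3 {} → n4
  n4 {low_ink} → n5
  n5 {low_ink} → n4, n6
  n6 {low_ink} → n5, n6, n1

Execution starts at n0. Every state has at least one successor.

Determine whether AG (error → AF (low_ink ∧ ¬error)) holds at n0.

States satisfying error → AF (low_ink ∧ ¬error): {n0, n1, n2, n3, n4, n5, n6}.
States satisfying AG (error → AF (low_ink ∧ ¬error)): {n0, n1, n2, n3, n4, n5, n6}.
Every state reachable from n0 satisfies error → AF (low_ink ∧ ¬error).
n0 ∈ Sat(AG (error → AF (low_ink ∧ ¬error))).

Satisfied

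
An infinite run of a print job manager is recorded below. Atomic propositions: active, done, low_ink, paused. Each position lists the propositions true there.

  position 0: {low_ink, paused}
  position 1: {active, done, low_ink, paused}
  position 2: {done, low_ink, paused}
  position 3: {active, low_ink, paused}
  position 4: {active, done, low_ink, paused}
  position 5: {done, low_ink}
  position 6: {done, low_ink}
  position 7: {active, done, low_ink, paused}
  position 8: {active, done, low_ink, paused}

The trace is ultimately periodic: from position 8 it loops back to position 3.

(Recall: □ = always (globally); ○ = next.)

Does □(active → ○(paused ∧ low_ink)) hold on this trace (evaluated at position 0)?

No

active → ○(paused ∧ low_ink) must hold at every position from 0 onward. It fails at position 4, so □(active → ○(paused ∧ low_ink)) is false.
Positions where active holds: 1, 3, 4, 7, 8.
Check ○(paused ∧ low_ink) at each: 1→ok, 3→ok, 4→fails, 7→ok, 8→ok.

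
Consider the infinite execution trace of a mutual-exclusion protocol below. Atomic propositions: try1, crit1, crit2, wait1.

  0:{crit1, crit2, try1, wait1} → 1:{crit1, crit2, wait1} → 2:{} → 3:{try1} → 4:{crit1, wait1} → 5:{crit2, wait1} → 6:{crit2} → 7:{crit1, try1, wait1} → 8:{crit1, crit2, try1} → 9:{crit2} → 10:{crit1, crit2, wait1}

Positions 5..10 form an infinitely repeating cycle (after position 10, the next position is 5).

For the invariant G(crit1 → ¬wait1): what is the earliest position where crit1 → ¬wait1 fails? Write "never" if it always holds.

0

At position 0 the labels are {crit1, crit2, try1, wait1}, so crit1 → ¬wait1 is false there. This is the first violation.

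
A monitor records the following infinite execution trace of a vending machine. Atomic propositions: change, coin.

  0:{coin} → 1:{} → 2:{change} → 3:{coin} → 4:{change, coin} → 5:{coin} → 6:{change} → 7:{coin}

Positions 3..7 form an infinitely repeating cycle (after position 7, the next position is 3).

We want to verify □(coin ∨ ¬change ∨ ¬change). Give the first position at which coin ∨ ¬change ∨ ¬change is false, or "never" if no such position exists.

2

Check coin ∨ ¬change ∨ ¬change at each position in order: 0 ✓, 1 ✓.
At position 2 the labels are {change}, so coin ∨ ¬change ∨ ¬change is false there. This is the first violation.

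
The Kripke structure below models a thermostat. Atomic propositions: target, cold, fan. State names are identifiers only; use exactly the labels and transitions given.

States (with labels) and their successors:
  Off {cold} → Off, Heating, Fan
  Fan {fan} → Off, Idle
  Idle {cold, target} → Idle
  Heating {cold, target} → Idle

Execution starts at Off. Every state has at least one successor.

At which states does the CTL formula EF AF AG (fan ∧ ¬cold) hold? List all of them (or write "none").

none

States satisfying AF AG (fan ∧ ¬cold): ∅.
States satisfying EF AF AG (fan ∧ ¬cold): ∅.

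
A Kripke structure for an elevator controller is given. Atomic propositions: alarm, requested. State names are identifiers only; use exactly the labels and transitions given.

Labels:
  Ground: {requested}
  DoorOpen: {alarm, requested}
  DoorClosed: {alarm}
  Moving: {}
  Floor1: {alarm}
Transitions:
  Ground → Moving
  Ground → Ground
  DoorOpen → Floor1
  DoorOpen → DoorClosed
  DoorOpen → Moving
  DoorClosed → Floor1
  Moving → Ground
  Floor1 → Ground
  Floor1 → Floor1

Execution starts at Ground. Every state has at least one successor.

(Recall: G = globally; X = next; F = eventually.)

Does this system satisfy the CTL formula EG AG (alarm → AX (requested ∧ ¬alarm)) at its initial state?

States satisfying AG (alarm → AX (requested ∧ ¬alarm)): {Ground, Moving}.
States satisfying EG AG (alarm → AX (requested ∧ ¬alarm)): {Ground, Moving}.
Ground ∈ Sat(EG AG (alarm → AX (requested ∧ ¬alarm))).

Satisfied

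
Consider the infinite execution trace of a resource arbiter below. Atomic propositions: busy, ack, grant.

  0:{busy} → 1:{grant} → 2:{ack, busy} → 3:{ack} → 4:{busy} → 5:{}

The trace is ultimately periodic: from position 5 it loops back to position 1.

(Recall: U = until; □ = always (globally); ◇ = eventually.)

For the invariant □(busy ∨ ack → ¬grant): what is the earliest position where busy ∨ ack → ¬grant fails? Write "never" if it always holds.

never

busy ∨ ack → ¬grant holds at every position 0..5, and those are all the positions the trace ever visits, so the invariant □(busy ∨ ack → ¬grant) is never violated.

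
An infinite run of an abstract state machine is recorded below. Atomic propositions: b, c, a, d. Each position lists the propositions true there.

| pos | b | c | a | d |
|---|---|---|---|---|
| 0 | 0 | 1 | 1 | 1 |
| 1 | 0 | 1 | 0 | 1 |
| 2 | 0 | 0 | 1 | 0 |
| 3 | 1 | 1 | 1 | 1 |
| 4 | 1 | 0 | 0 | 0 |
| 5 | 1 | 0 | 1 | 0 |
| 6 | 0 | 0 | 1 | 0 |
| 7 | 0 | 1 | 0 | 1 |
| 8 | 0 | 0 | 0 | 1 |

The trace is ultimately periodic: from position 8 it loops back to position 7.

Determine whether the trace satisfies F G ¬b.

G ¬b holds at position 6, which is reachable from 0, so F G ¬b holds.

Holds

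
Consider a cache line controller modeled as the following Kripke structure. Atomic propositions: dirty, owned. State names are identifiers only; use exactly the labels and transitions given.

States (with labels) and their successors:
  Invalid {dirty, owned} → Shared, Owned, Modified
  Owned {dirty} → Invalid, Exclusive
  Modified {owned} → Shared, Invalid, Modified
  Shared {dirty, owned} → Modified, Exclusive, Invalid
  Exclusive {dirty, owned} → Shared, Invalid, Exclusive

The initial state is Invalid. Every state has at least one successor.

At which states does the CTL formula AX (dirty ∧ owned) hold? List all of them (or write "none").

States satisfying dirty ∧ owned: {Invalid, Shared, Exclusive}.
States satisfying AX (dirty ∧ owned): {Owned, Exclusive}.

{Owned, Exclusive}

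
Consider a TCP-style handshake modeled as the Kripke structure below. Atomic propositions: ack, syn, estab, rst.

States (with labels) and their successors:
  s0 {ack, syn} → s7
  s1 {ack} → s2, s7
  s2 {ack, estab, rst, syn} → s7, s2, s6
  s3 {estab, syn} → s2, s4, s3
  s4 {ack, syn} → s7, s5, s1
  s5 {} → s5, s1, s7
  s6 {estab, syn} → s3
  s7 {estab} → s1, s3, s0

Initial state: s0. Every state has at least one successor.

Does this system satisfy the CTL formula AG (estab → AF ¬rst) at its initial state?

Does not hold

States satisfying estab → AF ¬rst: {s0, s1, s3, s4, s5, s6, s7}.
States satisfying AG (estab → AF ¬rst): ∅.
s2 is reachable from s0 and violates estab → AF ¬rst, so AG fails at s0.
s0 ∉ Sat(AG (estab → AF ¬rst)).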